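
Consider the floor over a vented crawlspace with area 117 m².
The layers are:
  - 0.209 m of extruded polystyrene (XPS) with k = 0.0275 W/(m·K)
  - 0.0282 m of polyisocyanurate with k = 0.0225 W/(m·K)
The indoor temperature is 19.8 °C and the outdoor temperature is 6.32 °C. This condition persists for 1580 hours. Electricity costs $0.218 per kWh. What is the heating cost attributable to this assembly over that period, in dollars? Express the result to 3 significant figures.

0.209/0.0275 = 7.6
0.0282/0.0225 = 1.253
R_total = 7.6 + 1.253 = 8.853 m²·K/W
Q = 117 × (19.8 − 6.32) / 8.853 = 178.1 W
E = 178.1 W × 1580 h / 1000 = 281.5 kWh
Cost = 281.5 × 0.218 = $61.36

61.4 dollars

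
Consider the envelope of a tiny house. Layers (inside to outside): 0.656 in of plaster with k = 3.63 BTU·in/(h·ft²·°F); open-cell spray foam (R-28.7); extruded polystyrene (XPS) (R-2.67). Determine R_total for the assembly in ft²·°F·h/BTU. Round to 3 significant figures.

31.6 ft²·°F·h/BTU

0.656/3.63 = 0.1807
R_total = 0.1807 + 28.7 + 2.67 = 31.55 ft²·°F·h/BTU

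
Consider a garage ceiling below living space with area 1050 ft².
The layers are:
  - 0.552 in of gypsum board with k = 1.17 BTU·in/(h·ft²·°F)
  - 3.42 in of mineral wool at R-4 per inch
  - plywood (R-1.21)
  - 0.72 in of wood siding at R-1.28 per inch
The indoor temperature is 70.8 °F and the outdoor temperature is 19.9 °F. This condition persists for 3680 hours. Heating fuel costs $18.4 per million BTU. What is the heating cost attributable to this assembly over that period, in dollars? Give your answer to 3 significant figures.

222 dollars

0.552/1.17 = 0.4718
3.42 × 4 = 13.68
0.72 × 1.28 = 0.9216
R_total = 0.4718 + 13.68 + 1.21 + 0.9216 = 16.28 ft²·°F·h/BTU
Q = 1050 × (70.8 − 19.9) / 16.28 = 3282 BTU/h
E = 3282 × 3680 = 12080000 BTU
Cost = 12080000/10⁶ × 18.4 = $222.2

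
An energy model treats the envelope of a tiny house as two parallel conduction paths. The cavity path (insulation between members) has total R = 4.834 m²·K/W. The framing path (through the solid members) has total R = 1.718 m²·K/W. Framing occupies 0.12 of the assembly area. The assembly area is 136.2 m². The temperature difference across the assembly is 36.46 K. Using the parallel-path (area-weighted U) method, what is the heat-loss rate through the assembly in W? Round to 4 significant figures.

U_eff = 0.88/4.834 + 0.12/1.718 = 0.18204 + 0.069849 = 0.25189
R_eff = 1/U_eff = 3.9699 m²·K/W
Q = 136.2 × 36.46 / 3.9699 = 1250.9 W

1251 W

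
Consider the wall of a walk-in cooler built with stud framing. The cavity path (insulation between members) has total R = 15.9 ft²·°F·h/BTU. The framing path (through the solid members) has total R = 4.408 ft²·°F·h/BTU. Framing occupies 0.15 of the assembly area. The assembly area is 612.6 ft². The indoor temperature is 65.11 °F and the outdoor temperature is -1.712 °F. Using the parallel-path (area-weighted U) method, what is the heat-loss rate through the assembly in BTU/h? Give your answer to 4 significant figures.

3581 BTU/h

U_eff = 0.85/15.9 + 0.15/4.408 = 0.053459 + 0.034029 = 0.087488
R_eff = 1/U_eff = 11.43 ft²·°F·h/BTU
Q = 612.6 × (65.11 − (-1.712)) / 11.43 = 3581.3 BTU/h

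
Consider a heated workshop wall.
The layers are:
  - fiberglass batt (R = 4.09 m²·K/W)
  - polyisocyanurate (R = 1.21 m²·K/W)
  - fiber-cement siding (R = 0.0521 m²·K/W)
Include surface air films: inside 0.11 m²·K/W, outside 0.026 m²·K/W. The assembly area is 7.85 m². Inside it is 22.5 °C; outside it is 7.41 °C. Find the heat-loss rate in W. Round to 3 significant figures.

21.6 W

R_total = 0.11 + 4.09 + 1.21 + 0.0521 + 0.026 = 5.488 m²·K/W
Q = A·ΔT/R = 7.85 × (22.5 − 7.41) / 5.488 = 21.58 W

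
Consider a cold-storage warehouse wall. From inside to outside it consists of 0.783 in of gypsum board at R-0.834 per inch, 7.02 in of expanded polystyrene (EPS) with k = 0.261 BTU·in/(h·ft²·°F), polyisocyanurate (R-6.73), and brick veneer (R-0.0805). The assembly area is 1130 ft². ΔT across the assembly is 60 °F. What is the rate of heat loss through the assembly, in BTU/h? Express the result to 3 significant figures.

0.783 × 0.834 = 0.653
7.02/0.261 = 26.9
R_total = 0.653 + 26.9 + 6.73 + 0.0805 = 34.36 ft²·°F·h/BTU
Q = A·ΔT/R = 1130 × 60 / 34.36 = 1973 BTU/h

1970 BTU/h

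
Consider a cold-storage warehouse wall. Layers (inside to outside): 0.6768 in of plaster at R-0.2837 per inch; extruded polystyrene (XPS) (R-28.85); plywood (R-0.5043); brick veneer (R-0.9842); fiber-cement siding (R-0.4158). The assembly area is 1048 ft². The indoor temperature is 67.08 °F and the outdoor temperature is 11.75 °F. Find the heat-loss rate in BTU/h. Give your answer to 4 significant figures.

0.6768 × 0.2837 = 0.19201
R_total = 0.19201 + 28.85 + 0.5043 + 0.9842 + 0.4158 = 30.946 ft²·°F·h/BTU
Q = A·ΔT/R = 1048 × (67.08 − 11.75) / 30.946 = 1873.8 BTU/h

1874 BTU/h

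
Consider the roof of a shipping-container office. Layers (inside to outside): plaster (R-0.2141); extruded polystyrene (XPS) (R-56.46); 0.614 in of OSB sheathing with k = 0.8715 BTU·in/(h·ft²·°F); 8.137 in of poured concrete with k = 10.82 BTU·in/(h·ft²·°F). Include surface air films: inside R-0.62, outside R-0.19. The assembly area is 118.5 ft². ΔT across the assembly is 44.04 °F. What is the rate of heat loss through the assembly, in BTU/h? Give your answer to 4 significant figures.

88.54 BTU/h

0.614/0.8715 = 0.70453
8.137/10.82 = 0.75203
R_total = 0.62 + 0.2141 + 56.46 + 0.70453 + 0.75203 + 0.19 = 58.941 ft²·°F·h/BTU
Q = A·ΔT/R = 118.5 × 44.04 / 58.941 = 88.542 BTU/h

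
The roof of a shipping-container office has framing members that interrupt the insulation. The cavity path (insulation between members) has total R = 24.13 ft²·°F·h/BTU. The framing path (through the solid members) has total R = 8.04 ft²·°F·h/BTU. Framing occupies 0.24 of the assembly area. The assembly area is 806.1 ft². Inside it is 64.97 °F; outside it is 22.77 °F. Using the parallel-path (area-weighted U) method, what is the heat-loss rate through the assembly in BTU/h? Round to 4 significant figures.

2087 BTU/h

U_eff = 0.76/24.13 + 0.24/8.04 = 0.031496 + 0.029851 = 0.061347
R_eff = 1/U_eff = 16.301 ft²·°F·h/BTU
Q = 806.1 × (64.97 − 22.77) / 16.301 = 2086.9 BTU/h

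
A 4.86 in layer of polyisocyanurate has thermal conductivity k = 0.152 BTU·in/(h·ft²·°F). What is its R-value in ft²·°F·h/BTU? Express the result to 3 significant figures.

32.0 ft²·°F·h/BTU

R = L/k = 4.86/0.152 = 31.97 ft²·°F·h/BTU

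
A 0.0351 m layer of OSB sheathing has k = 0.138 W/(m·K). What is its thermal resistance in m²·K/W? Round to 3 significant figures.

R = L/k = 0.0351/0.138 = 0.2543 m²·K/W

0.254 m²·K/W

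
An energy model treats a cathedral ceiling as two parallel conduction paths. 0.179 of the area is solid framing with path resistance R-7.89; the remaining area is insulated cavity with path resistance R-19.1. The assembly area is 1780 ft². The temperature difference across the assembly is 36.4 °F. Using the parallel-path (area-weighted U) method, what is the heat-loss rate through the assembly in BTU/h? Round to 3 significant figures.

4250 BTU/h

U_eff = 0.821/19.1 + 0.179/7.89 = 0.04298 + 0.02269 = 0.06567
R_eff = 1/U_eff = 15.23 ft²·°F·h/BTU
Q = 1780 × 36.4 / 15.23 = 4255 BTU/h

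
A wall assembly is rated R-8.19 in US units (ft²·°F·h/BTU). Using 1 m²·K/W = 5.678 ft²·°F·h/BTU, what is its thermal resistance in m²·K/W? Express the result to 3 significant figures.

R_SI = 8.19/5.678 = 1.442

1.44 m²·K/W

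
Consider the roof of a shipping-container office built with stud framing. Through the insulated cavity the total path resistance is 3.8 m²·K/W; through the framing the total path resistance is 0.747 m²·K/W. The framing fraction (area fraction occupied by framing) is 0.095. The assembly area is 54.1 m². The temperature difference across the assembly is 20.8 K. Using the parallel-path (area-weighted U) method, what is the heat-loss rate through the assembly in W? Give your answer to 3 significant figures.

U_eff = 0.905/3.8 + 0.095/0.747 = 0.2382 + 0.1272 = 0.3653
R_eff = 1/U_eff = 2.737 m²·K/W
Q = 54.1 × 20.8 / 2.737 = 411.1 W

411 W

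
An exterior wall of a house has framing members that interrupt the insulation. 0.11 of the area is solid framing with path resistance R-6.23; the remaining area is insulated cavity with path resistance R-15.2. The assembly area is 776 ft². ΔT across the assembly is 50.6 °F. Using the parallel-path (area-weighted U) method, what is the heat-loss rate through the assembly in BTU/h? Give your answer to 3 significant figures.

2990 BTU/h

U_eff = 0.89/15.2 + 0.11/6.23 = 0.05855 + 0.01766 = 0.07621
R_eff = 1/U_eff = 13.12 ft²·°F·h/BTU
Q = 776 × 50.6 / 13.12 = 2992 BTU/h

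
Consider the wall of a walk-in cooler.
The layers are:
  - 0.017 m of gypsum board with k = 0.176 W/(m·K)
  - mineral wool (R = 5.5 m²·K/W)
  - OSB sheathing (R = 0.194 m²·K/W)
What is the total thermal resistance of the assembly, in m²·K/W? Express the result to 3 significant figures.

0.017/0.176 = 0.09659
R_total = 0.09659 + 5.5 + 0.194 = 5.791 m²·K/W

5.79 m²·K/W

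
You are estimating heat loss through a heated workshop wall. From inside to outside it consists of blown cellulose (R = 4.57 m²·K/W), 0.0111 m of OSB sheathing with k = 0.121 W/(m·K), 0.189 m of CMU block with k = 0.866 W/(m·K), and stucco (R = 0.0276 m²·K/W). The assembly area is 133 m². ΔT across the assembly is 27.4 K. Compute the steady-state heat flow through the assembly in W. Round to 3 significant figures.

743 W

0.0111/0.121 = 0.09174
0.189/0.866 = 0.2182
R_total = 4.57 + 0.09174 + 0.2182 + 0.0276 = 4.908 m²·K/W
Q = A·ΔT/R = 133 × 27.4 / 4.908 = 742.6 W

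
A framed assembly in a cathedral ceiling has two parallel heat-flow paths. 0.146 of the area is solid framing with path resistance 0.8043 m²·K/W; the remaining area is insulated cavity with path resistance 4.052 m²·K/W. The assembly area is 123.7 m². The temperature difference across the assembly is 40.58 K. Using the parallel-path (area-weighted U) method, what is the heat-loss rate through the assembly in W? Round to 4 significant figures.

U_eff = 0.854/4.052 + 0.146/0.8043 = 0.21076 + 0.18152 = 0.39228
R_eff = 1/U_eff = 2.5492 m²·K/W
Q = 123.7 × 40.58 / 2.5492 = 1969.2 W

1969 W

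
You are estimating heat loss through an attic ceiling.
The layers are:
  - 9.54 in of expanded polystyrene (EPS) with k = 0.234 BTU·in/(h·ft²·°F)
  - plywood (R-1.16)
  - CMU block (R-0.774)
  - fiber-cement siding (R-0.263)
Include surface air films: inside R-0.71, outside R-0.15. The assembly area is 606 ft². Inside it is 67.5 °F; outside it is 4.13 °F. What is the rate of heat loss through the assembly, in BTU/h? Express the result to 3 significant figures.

9.54/0.234 = 40.77
R_total = 0.71 + 40.77 + 1.16 + 0.774 + 0.263 + 0.15 = 43.83 ft²·°F·h/BTU
Q = A·ΔT/R = 606 × (67.5 − 4.13) / 43.83 = 876.2 BTU/h

876 BTU/h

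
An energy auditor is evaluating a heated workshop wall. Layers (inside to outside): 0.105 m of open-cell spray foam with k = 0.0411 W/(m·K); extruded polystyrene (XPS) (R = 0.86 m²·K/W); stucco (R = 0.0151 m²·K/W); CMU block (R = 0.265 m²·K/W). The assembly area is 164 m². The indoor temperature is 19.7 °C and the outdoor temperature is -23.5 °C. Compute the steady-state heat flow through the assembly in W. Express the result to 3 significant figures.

0.105/0.0411 = 2.555
R_total = 2.555 + 0.86 + 0.0151 + 0.265 = 3.695 m²·K/W
Q = A·ΔT/R = 164 × (19.7 − (-23.5)) / 3.695 = 1917 W

1920 W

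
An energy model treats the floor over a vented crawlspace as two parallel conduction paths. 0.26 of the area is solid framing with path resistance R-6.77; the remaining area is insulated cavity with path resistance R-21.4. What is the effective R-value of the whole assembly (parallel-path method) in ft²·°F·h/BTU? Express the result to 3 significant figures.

13.7 ft²·°F·h/BTU

U_eff = 0.74/21.4 + 0.26/6.77 = 0.03458 + 0.0384 = 0.07298
R_eff = 1/U_eff = 13.7 ft²·°F·h/BTU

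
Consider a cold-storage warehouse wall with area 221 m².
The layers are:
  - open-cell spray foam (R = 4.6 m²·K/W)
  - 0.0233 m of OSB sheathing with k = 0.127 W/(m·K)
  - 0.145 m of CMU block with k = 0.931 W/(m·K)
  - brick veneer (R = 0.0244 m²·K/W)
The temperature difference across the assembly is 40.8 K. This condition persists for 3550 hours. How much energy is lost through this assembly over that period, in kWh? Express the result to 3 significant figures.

6450 kWh

0.0233/0.127 = 0.1835
0.145/0.931 = 0.1557
R_total = 4.6 + 0.1835 + 0.1557 + 0.0244 = 4.964 m²·K/W
Q = 221 × 40.8 / 4.964 = 1817 W
E = 1817 W × 3550 h / 1000 = 6449 kWh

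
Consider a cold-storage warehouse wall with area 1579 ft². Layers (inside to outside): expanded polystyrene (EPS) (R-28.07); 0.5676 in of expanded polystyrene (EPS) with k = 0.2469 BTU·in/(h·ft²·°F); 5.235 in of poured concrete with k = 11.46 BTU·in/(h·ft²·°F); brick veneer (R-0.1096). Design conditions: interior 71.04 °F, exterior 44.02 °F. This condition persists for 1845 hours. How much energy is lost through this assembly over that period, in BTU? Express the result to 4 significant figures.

0.5676/0.2469 = 2.2989
5.235/11.46 = 0.45681
R_total = 28.07 + 2.2989 + 0.45681 + 0.1096 = 30.935 ft²·°F·h/BTU
Q = 1579 × (71.04 − 44.02) / 30.935 = 1379.2 BTU/h
E = 1379.2 × 1845 = 2544500 BTU

2545000 BTU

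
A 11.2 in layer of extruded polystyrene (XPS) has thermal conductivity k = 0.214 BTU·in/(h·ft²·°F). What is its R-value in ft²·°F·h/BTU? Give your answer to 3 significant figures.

R = L/k = 11.2/0.214 = 52.34 ft²·°F·h/BTU

52.3 ft²·°F·h/BTU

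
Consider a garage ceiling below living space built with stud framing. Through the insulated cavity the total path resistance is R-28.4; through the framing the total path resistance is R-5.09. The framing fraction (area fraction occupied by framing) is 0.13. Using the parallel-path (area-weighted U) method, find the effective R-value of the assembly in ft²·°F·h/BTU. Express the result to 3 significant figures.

U_eff = 0.87/28.4 + 0.13/5.09 = 0.03063 + 0.02554 = 0.05617
R_eff = 1/U_eff = 17.8 ft²·°F·h/BTU

17.8 ft²·°F·h/BTU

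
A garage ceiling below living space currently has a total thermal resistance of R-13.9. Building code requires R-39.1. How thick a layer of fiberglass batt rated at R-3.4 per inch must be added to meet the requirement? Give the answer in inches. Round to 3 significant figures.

ΔR = 39.1 − 13.9 = 25.2 ft²·°F·h/BTU
L = ΔR / (R/in) = 25.2/3.4 = 7.412 in

7.41 in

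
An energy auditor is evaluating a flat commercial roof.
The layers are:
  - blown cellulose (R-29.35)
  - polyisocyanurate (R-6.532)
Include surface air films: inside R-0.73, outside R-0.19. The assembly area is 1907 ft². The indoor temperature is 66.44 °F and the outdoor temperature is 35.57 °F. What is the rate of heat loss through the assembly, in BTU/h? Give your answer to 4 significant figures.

R_total = 0.73 + 29.35 + 6.532 + 0.19 = 36.802 ft²·°F·h/BTU
Q = A·ΔT/R = 1907 × (66.44 − 35.57) / 36.802 = 1599.6 BTU/h

1600 BTU/h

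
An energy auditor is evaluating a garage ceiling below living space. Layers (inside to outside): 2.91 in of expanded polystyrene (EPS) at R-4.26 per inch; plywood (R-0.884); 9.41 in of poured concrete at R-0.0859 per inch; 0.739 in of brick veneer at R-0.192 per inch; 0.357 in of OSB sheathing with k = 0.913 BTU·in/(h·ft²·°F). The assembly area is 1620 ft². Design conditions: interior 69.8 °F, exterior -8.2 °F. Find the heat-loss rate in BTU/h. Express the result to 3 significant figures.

2.91 × 4.26 = 12.4
9.41 × 0.0859 = 0.8083
0.739 × 0.192 = 0.1419
0.357/0.913 = 0.391
R_total = 12.4 + 0.884 + 0.8083 + 0.1419 + 0.391 = 14.62 ft²·°F·h/BTU
Q = A·ΔT/R = 1620 × (69.8 − (-8.2)) / 14.62 = 8642 BTU/h

8640 BTU/h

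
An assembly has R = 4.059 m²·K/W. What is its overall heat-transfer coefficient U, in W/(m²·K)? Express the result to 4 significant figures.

U = 1/R = 1/4.059 = 0.24637

0.2464 W/(m²·K)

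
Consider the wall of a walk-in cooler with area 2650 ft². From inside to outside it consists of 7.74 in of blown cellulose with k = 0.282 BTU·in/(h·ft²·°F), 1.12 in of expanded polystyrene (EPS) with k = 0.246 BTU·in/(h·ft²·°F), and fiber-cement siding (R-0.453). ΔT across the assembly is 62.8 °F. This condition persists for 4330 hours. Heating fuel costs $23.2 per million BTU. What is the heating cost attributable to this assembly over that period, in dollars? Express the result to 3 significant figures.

515 dollars

7.74/0.282 = 27.45
1.12/0.246 = 4.553
R_total = 27.45 + 4.553 + 0.453 = 32.45 ft²·°F·h/BTU
Q = 2650 × 62.8 / 32.45 = 5128 BTU/h
E = 5128 × 4330 = 22200000 BTU
Cost = 22200000/10⁶ × 23.2 = $515.1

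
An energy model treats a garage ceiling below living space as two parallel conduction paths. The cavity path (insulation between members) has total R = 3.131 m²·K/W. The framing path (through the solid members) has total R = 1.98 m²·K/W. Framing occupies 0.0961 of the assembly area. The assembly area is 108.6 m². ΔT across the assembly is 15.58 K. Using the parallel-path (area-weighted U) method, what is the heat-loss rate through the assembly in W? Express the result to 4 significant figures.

570.6 W

U_eff = 0.9039/3.131 + 0.0961/1.98 = 0.28869 + 0.048535 = 0.33723
R_eff = 1/U_eff = 2.9653 m²·K/W
Q = 108.6 × 15.58 / 2.9653 = 570.59 W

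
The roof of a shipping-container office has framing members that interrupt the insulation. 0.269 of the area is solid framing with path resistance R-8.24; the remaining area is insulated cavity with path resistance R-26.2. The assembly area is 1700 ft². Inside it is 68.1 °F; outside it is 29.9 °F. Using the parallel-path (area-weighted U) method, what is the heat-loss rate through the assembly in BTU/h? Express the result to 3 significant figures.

3930 BTU/h

U_eff = 0.731/26.2 + 0.269/8.24 = 0.0279 + 0.03265 = 0.06055
R_eff = 1/U_eff = 16.52 ft²·°F·h/BTU
Q = 1700 × (68.1 − 29.9) / 16.52 = 3932 BTU/h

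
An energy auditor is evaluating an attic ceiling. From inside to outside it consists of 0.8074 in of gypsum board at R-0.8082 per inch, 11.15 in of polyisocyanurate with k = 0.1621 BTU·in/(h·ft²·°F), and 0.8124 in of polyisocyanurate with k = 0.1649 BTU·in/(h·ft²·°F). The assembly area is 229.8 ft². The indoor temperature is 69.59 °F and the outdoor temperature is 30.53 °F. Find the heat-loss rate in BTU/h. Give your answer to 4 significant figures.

120.7 BTU/h

0.8074 × 0.8082 = 0.65254
11.15/0.1621 = 68.785
0.8124/0.1649 = 4.9266
R_total = 0.65254 + 68.785 + 4.9266 = 74.364 ft²·°F·h/BTU
Q = A·ΔT/R = 229.8 × (69.59 − 30.53) / 74.364 = 120.7 BTU/h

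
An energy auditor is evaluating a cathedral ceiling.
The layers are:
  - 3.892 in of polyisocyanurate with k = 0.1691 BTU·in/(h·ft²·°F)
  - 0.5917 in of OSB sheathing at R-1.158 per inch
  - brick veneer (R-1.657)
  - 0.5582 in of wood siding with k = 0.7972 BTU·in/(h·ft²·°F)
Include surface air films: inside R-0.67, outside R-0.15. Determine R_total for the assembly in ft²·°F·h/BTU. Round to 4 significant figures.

26.88 ft²·°F·h/BTU

3.892/0.1691 = 23.016
0.5917 × 1.158 = 0.68519
0.5582/0.7972 = 0.7002
R_total = 0.67 + 23.016 + 0.68519 + 1.657 + 0.7002 + 0.15 = 26.878 ft²·°F·h/BTU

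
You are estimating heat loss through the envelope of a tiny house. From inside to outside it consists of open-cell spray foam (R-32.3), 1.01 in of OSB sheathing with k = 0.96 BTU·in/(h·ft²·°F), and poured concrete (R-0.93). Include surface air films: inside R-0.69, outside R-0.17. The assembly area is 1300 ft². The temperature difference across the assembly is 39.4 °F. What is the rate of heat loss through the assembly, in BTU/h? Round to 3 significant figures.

1.01/0.96 = 1.052
R_total = 0.69 + 32.3 + 1.052 + 0.93 + 0.17 = 35.14 ft²·°F·h/BTU
Q = A·ΔT/R = 1300 × 39.4 / 35.14 = 1458 BTU/h

1460 BTU/h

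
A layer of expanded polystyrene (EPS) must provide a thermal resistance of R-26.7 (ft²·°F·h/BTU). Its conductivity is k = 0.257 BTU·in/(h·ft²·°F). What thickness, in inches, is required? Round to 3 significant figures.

L = R × k = 26.7 × 0.257 = 6.862 in

6.86 in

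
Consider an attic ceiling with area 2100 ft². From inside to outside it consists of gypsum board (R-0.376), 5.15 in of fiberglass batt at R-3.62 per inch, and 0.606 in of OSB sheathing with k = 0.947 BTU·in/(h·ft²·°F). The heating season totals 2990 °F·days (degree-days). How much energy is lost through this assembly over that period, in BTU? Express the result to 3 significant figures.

5.15 × 3.62 = 18.64
0.606/0.947 = 0.6399
R_total = 0.376 + 18.64 + 0.6399 = 19.66 ft²·°F·h/BTU
E = A × HDD × 24 / R = 2100 × 2990 × 24 / 19.66 = 7666000 BTU

7670000 BTU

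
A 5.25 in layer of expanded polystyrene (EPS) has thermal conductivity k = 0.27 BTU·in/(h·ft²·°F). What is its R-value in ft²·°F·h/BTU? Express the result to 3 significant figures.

19.4 ft²·°F·h/BTU

R = L/k = 5.25/0.27 = 19.44 ft²·°F·h/BTU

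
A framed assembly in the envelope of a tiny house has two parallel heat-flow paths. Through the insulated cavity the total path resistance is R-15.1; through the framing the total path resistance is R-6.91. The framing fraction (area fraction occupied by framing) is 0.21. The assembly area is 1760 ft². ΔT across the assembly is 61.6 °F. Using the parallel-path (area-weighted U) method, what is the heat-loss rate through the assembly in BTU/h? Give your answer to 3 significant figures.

U_eff = 0.79/15.1 + 0.21/6.91 = 0.05232 + 0.03039 = 0.08271
R_eff = 1/U_eff = 12.09 ft²·°F·h/BTU
Q = 1760 × 61.6 / 12.09 = 8967 BTU/h

8970 BTU/h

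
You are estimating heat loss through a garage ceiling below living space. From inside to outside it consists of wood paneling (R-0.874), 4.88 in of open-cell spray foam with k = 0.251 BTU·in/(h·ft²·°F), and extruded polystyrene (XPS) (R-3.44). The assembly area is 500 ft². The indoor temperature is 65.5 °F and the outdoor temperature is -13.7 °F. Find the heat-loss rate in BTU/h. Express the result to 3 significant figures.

4.88/0.251 = 19.44
R_total = 0.874 + 19.44 + 3.44 = 23.76 ft²·°F·h/BTU
Q = A·ΔT/R = 500 × (65.5 − (-13.7)) / 23.76 = 1667 BTU/h

1670 BTU/h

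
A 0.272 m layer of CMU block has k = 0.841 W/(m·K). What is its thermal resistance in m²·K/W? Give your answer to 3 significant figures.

R = L/k = 0.272/0.841 = 0.3234 m²·K/W

0.323 m²·K/W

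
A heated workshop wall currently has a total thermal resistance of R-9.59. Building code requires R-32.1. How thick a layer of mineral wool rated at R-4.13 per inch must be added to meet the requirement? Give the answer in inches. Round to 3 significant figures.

5.45 in

ΔR = 32.1 − 9.59 = 22.51 ft²·°F·h/BTU
L = ΔR / (R/in) = 22.51/4.13 = 5.45 in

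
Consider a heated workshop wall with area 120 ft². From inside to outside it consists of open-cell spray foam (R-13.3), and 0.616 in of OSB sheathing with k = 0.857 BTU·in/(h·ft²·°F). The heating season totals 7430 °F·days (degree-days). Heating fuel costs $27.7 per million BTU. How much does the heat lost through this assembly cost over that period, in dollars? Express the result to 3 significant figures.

42.3 dollars

0.616/0.857 = 0.7188
R_total = 13.3 + 0.7188 = 14.02 ft²·°F·h/BTU
E = A × HDD × 24 / R = 120 × 7430 × 24 / 14.02 = 1526000 BTU
Cost = 1526000/10⁶ × 27.7 = $42.28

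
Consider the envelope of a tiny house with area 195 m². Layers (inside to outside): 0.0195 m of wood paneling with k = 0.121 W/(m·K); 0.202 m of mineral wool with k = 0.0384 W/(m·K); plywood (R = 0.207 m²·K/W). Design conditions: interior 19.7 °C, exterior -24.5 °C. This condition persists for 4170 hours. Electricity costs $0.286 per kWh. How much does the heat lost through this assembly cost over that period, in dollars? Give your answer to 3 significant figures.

0.0195/0.121 = 0.1612
0.202/0.0384 = 5.26
R_total = 0.1612 + 5.26 + 0.207 = 5.629 m²·K/W
Q = 195 × (19.7 − (-24.5)) / 5.629 = 1531 W
E = 1531 W × 4170 h / 1000 = 6385 kWh
Cost = 6385 × 0.286 = $1826

1830 dollars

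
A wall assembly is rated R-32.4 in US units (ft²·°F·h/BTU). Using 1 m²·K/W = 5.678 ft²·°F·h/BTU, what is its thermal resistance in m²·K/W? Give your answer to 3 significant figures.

5.71 m²·K/W

R_SI = 32.4/5.678 = 5.706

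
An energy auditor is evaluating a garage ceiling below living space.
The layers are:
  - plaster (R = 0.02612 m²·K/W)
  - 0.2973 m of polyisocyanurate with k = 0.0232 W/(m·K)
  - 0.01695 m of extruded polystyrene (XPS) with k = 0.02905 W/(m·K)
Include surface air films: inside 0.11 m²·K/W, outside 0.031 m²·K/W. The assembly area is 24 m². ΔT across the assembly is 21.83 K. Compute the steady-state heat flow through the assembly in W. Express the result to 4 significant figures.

0.2973/0.0232 = 12.815
0.01695/0.02905 = 0.58348
R_total = 0.11 + 0.02612 + 12.815 + 0.58348 + 0.031 = 13.565 m²·K/W
Q = A·ΔT/R = 24 × 21.83 / 13.565 = 38.622 W

38.62 W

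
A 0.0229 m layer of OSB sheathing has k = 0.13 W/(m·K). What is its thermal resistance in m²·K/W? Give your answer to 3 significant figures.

0.176 m²·K/W

R = L/k = 0.0229/0.13 = 0.1762 m²·K/W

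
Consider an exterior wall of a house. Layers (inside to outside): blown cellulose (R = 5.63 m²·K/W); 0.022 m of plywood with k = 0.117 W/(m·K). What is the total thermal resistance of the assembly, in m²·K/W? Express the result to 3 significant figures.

0.022/0.117 = 0.188
R_total = 5.63 + 0.188 = 5.818 m²·K/W

5.82 m²·K/W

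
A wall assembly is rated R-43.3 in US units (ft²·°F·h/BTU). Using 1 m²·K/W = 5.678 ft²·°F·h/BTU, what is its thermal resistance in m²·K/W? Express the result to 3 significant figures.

R_SI = 43.3/5.678 = 7.626

7.63 m²·K/W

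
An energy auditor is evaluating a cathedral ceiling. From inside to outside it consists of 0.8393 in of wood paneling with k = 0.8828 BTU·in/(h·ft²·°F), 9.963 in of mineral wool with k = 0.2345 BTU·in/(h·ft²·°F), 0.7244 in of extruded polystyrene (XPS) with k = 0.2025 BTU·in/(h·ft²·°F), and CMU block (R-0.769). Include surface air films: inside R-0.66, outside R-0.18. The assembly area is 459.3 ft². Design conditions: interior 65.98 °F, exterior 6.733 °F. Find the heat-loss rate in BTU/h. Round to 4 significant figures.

559.7 BTU/h

0.8393/0.8828 = 0.95072
9.963/0.2345 = 42.486
0.7244/0.2025 = 3.5773
R_total = 0.66 + 0.95072 + 42.486 + 3.5773 + 0.769 + 0.18 = 48.623 ft²·°F·h/BTU
Q = A·ΔT/R = 459.3 × (65.98 − 6.733) / 48.623 = 559.65 BTU/h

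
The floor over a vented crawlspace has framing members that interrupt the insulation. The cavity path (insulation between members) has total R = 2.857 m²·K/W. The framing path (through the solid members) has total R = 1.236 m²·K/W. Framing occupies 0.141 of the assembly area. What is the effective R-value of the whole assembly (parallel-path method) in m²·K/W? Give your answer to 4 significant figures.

U_eff = 0.859/2.857 + 0.141/1.236 = 0.30067 + 0.11408 = 0.41474
R_eff = 1/U_eff = 2.4111 m²·K/W

2.411 m²·K/W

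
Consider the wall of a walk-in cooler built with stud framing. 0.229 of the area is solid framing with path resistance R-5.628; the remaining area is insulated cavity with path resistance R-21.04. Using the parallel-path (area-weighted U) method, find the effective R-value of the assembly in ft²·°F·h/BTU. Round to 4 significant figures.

12.93 ft²·°F·h/BTU

U_eff = 0.771/21.04 + 0.229/5.628 = 0.036644 + 0.040689 = 0.077334
R_eff = 1/U_eff = 12.931 ft²·°F·h/BTU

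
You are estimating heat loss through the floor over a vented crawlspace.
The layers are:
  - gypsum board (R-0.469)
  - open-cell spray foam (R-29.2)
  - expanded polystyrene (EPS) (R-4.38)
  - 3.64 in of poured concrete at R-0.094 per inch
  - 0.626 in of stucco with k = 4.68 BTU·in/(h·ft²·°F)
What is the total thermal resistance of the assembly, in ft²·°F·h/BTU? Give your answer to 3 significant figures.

34.5 ft²·°F·h/BTU

3.64 × 0.094 = 0.3422
0.626/4.68 = 0.1338
R_total = 0.469 + 29.2 + 4.38 + 0.3422 + 0.1338 = 34.52 ft²·°F·h/BTU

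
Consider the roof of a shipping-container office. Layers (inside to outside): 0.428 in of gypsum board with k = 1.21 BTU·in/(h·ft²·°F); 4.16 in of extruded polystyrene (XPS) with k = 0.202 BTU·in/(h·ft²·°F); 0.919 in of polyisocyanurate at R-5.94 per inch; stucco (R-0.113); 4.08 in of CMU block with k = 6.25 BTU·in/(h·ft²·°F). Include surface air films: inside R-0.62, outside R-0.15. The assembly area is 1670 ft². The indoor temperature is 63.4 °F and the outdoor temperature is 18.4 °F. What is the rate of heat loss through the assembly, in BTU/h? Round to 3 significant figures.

0.428/1.21 = 0.3537
4.16/0.202 = 20.59
0.919 × 5.94 = 5.459
4.08/6.25 = 0.6528
R_total = 0.62 + 0.3537 + 20.59 + 5.459 + 0.113 + 0.6528 + 0.15 = 27.94 ft²·°F·h/BTU
Q = A·ΔT/R = 1670 × (63.4 − 18.4) / 27.94 = 2689 BTU/h

2690 BTU/h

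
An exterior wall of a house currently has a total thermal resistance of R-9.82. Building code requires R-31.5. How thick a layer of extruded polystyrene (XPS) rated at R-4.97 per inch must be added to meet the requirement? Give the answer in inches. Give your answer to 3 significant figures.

ΔR = 31.5 − 9.82 = 21.68 ft²·°F·h/BTU
L = ΔR / (R/in) = 21.68/4.97 = 4.362 in

4.36 in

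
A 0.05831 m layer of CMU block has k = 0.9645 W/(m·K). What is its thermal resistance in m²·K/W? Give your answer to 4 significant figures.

R = L/k = 0.05831/0.9645 = 0.060456 m²·K/W

0.06046 m²·K/W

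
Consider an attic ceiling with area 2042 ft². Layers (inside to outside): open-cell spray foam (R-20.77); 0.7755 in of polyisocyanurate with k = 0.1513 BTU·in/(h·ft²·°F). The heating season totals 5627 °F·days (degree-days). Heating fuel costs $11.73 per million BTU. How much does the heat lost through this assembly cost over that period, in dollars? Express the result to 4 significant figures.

0.7755/0.1513 = 5.1256
R_total = 20.77 + 5.1256 = 25.896 ft²·°F·h/BTU
E = A × HDD × 24 / R = 2042 × 5627 × 24 / 25.896 = 10649000 BTU
Cost = 10649000/10⁶ × 11.73 = $124.92

124.9 dollars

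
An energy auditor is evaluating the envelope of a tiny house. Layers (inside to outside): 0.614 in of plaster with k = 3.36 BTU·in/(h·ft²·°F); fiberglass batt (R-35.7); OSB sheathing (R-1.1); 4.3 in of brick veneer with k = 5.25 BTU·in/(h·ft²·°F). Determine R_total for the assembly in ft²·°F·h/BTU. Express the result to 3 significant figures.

0.614/3.36 = 0.1827
4.3/5.25 = 0.819
R_total = 0.1827 + 35.7 + 1.1 + 0.819 = 37.8 ft²·°F·h/BTU

37.8 ft²·°F·h/BTU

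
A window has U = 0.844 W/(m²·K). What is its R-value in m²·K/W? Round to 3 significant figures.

1.18 m²·K/W

R = 1/U = 1/0.844 = 1.185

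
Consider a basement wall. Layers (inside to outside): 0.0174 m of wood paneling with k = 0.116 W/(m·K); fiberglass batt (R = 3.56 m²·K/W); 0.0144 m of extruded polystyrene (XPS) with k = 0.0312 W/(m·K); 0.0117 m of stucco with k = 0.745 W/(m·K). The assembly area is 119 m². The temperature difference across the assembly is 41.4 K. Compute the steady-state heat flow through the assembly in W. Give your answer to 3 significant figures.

0.0174/0.116 = 0.15
0.0144/0.0312 = 0.4615
0.0117/0.745 = 0.0157
R_total = 0.15 + 3.56 + 0.4615 + 0.0157 = 4.187 m²·K/W
Q = A·ΔT/R = 119 × 41.4 / 4.187 = 1177 W

1180 W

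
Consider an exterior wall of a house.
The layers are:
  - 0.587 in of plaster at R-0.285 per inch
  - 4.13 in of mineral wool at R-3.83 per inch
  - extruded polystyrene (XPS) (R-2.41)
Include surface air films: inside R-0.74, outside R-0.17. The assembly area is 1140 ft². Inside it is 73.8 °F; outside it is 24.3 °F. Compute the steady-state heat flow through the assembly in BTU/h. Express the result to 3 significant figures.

2920 BTU/h

0.587 × 0.285 = 0.1673
4.13 × 3.83 = 15.82
R_total = 0.74 + 0.1673 + 15.82 + 2.41 + 0.17 = 19.31 ft²·°F·h/BTU
Q = A·ΔT/R = 1140 × (73.8 − 24.3) / 19.31 = 2923 BTU/h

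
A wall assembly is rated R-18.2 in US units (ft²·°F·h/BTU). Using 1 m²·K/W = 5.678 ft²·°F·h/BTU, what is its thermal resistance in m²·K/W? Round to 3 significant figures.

3.21 m²·K/W

R_SI = 18.2/5.678 = 3.205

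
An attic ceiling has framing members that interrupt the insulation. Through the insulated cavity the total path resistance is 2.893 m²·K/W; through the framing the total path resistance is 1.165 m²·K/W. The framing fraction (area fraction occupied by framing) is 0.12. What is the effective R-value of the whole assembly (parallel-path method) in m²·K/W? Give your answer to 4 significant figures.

2.456 m²·K/W

U_eff = 0.88/2.893 + 0.12/1.165 = 0.30418 + 0.103 = 0.40719
R_eff = 1/U_eff = 2.4559 m²·K/W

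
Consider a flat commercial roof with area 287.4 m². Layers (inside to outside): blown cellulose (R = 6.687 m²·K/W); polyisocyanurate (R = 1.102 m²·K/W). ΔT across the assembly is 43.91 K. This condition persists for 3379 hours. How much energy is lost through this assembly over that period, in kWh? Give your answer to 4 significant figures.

R_total = 6.687 + 1.102 = 7.789 m²·K/W
Q = 287.4 × 43.91 / 7.789 = 1620.2 W
E = 1620.2 W × 3379 h / 1000 = 5474.7 kWh

5475 kWh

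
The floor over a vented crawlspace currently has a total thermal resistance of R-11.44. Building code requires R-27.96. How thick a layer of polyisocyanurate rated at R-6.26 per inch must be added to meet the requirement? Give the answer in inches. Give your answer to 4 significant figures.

2.639 in

ΔR = 27.96 − 11.44 = 16.52 ft²·°F·h/BTU
L = ΔR / (R/in) = 16.52/6.26 = 2.639 in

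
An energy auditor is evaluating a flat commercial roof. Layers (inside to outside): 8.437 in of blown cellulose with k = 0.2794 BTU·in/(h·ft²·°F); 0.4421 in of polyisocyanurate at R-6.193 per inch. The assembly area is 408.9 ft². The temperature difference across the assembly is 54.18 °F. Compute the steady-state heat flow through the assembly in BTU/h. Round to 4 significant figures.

8.437/0.2794 = 30.197
0.4421 × 6.193 = 2.7379
R_total = 30.197 + 2.7379 = 32.935 ft²·°F·h/BTU
Q = A·ΔT/R = 408.9 × 54.18 / 32.935 = 672.67 BTU/h

672.7 BTU/h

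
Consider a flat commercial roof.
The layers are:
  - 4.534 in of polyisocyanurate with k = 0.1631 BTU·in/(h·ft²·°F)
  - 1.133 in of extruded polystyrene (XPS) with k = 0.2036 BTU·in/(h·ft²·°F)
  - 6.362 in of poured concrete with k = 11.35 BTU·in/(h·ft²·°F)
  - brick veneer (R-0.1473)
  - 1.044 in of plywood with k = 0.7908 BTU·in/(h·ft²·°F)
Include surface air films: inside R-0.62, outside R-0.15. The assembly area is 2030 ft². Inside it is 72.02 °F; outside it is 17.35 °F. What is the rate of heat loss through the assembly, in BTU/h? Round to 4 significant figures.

4.534/0.1631 = 27.799
1.133/0.2036 = 5.5648
6.362/11.35 = 0.56053
1.044/0.7908 = 1.3202
R_total = 0.62 + 27.799 + 5.5648 + 0.56053 + 0.1473 + 1.3202 + 0.15 = 36.162 ft²·°F·h/BTU
Q = A·ΔT/R = 2030 × (72.02 − 17.35) / 36.162 = 3069 BTU/h

3069 BTU/h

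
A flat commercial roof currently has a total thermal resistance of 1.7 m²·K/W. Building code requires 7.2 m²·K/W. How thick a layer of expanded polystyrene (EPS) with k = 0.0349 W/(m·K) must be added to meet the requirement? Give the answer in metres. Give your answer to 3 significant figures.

0.192 m

ΔR = 7.2 − 1.7 = 5.5 m²·K/W
L = ΔR × k = 5.5 × 0.0349 = 0.192 m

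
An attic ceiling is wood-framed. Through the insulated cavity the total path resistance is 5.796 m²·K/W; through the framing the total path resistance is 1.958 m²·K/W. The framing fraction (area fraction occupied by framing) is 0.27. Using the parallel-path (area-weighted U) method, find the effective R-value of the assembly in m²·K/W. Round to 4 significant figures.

U_eff = 0.73/5.796 + 0.27/1.958 = 0.12595 + 0.1379 = 0.26384
R_eff = 1/U_eff = 3.7901 m²·K/W

3.790 m²·K/W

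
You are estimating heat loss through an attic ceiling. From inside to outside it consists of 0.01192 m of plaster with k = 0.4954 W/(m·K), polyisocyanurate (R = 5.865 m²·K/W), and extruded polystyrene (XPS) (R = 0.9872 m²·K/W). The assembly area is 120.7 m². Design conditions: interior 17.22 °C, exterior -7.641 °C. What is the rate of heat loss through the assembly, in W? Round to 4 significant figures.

436.4 W

0.01192/0.4954 = 0.024061
R_total = 0.024061 + 5.865 + 0.9872 = 6.8763 m²·K/W
Q = A·ΔT/R = 120.7 × (17.22 − (-7.641)) / 6.8763 = 436.39 W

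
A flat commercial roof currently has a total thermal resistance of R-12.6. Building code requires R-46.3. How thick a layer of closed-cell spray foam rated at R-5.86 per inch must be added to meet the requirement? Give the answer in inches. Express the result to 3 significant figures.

5.75 in

ΔR = 46.3 − 12.6 = 33.7 ft²·°F·h/BTU
L = ΔR / (R/in) = 33.7/5.86 = 5.751 in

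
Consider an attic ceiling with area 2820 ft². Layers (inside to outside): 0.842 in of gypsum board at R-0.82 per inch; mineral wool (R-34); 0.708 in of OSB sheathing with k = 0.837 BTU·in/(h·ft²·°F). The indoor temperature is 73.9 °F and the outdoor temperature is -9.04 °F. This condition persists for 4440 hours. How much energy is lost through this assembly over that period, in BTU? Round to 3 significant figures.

29200000 BTU

0.842 × 0.82 = 0.6904
0.708/0.837 = 0.8459
R_total = 0.6904 + 34 + 0.8459 = 35.54 ft²·°F·h/BTU
Q = 2820 × (73.9 − (-9.04)) / 35.54 = 6582 BTU/h
E = 6582 × 4440 = 29220000 BTU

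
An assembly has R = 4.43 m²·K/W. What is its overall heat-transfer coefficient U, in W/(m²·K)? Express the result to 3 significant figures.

0.226 W/(m²·K)

U = 1/R = 1/4.43 = 0.2257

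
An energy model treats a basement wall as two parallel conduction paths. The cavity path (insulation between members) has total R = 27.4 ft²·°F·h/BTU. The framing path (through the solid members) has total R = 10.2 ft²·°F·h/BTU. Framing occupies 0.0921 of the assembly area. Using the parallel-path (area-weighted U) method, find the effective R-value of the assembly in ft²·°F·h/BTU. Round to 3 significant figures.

23.7 ft²·°F·h/BTU

U_eff = 0.9079/27.4 + 0.0921/10.2 = 0.03314 + 0.009029 = 0.04216
R_eff = 1/U_eff = 23.72 ft²·°F·h/BTU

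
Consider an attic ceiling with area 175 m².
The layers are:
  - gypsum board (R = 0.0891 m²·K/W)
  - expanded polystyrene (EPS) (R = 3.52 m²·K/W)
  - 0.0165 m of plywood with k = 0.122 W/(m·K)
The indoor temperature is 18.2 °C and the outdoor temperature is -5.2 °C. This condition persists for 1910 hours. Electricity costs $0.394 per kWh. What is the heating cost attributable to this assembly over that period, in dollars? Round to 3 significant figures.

823 dollars

0.0165/0.122 = 0.1352
R_total = 0.0891 + 3.52 + 0.1352 = 3.744 m²·K/W
Q = 175 × (18.2 − (-5.2)) / 3.744 = 1094 W
E = 1094 W × 1910 h / 1000 = 2089 kWh
Cost = 2089 × 0.394 = $823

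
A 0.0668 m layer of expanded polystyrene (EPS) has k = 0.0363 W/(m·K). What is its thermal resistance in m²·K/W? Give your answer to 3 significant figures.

1.84 m²·K/W

R = L/k = 0.0668/0.0363 = 1.84 m²·K/W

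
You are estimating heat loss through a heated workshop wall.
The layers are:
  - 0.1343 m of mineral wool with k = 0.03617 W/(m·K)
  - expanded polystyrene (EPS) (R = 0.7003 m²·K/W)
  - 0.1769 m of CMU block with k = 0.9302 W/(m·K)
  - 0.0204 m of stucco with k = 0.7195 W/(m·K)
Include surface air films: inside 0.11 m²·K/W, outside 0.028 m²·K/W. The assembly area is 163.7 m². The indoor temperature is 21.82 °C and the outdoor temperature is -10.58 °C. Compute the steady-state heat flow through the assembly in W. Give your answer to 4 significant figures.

1112 W

0.1343/0.03617 = 3.713
0.1769/0.9302 = 0.19017
0.0204/0.7195 = 0.028353
R_total = 0.11 + 3.713 + 0.7003 + 0.19017 + 0.028353 + 0.028 = 4.7698 m²·K/W
Q = A·ΔT/R = 163.7 × (21.82 − (-10.58)) / 4.7698 = 1112 W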